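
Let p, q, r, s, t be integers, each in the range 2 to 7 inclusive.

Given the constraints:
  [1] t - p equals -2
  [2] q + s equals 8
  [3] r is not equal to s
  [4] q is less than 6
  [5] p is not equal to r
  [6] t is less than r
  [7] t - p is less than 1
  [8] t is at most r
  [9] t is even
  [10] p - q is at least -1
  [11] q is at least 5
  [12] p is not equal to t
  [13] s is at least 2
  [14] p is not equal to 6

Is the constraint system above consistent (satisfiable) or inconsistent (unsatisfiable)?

Try p = 4, q = 5, r = 5, s = 3, t = 2.
Check constraint 1: t - p = -2; constraint 2: q + s = 8. The remaining constraints are straightforward to verify.

Satisfiable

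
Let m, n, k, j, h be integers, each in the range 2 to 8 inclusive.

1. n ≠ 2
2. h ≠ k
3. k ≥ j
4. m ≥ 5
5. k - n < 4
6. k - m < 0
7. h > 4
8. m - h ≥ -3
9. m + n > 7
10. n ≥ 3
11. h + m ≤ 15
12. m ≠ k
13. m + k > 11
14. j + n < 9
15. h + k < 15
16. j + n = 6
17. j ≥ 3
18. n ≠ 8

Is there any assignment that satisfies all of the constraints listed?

Satisfiable

Try m = 7, n = 3, k = 5, j = 3, h = 7.
Check constraint 5: k - n = 2; constraint 6: k - m = -2; constraint 8: m - h = 0. The remaining constraints are straightforward to verify.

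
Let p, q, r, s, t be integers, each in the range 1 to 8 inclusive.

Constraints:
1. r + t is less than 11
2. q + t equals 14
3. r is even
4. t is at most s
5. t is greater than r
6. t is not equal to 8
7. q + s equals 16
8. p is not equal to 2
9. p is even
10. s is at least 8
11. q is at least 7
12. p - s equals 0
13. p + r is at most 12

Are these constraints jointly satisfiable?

One satisfying assignment is p = 8, q = 8, r = 4, s = 8, t = 6.
For the less obvious constraints — constraint 1: r + t = 10; constraint 2: q + t = 14 — and the others hold by inspection.

Satisfiable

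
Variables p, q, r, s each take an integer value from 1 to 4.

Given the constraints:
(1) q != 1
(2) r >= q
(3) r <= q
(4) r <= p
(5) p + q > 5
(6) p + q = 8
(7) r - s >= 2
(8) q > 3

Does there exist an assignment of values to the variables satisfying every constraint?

Take p = 4, q = 4, r = 4, s = 1. Then constraint 5: p + q = 8; constraint 6: p + q = 8; constraint 7: r - s = 3, and every other listed constraint is also met.

Satisfiable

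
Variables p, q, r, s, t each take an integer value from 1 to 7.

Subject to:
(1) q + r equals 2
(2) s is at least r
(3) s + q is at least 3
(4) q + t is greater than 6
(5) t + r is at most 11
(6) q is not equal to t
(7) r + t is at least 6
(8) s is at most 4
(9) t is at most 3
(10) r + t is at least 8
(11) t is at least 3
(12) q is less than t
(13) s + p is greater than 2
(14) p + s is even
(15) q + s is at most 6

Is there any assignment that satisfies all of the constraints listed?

From constraints 2 and 8: r ≤ s ≤ 4. From constraint 9: t ≤ 3. Hence r + t ≤ 7. But constraint 10 requires r + t ≥ 8, and 8 > 7. Contradiction.

Unsatisfiable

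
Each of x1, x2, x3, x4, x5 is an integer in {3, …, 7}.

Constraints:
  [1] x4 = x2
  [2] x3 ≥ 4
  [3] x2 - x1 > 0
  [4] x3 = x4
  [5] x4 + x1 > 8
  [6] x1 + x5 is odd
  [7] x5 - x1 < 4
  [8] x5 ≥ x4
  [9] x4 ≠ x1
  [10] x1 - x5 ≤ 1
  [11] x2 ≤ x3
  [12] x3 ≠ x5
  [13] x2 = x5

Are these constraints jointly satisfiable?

From constraints 1, 4, and 13, x3 = x4 = x2 = x5, so x3 = x5. But constraint 12 says x3 ≠ x5. Contradiction.

Unsatisfiable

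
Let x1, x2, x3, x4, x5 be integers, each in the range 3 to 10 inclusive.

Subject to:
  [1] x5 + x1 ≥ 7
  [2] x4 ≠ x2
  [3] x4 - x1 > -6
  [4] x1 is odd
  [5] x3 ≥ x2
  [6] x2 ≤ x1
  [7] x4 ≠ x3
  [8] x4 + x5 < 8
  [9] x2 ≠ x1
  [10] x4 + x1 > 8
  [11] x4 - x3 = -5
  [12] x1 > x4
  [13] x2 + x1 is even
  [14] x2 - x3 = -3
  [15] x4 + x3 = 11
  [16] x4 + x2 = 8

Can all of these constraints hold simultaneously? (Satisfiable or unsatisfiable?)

Satisfiable

Take x1 = 7, x2 = 5, x3 = 8, x4 = 3, x5 = 3. Then constraint 1: x5 + x1 = 10; constraint 3: x4 - x1 = -4; constraint 8: x4 + x5 = 6, and every other listed constraint is also met.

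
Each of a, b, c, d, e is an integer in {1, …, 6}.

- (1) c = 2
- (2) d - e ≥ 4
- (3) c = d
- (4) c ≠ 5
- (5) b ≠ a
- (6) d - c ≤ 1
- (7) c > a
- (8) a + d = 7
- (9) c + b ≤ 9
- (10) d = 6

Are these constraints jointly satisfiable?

Unsatisfiable

Constraint 1 fixes c = 2 and constraint 10 fixes d = 6, but constraint 3 requires c = d. Since 2 ≠ 6, contradiction.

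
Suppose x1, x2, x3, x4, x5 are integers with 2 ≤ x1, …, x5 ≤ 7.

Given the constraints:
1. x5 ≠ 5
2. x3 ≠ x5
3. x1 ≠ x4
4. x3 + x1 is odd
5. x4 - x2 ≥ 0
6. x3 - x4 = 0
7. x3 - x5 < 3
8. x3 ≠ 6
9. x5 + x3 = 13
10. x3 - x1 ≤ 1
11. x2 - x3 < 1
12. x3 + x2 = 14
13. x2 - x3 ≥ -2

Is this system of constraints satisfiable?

The assignment x1 = 6, x2 = 7, x3 = 7, x4 = 7, x5 = 6 works:
  constraint 5 holds since x4 - x2 = 0.
  constraint 6 holds since x3 - x4 = 0.
  constraint 7 holds since x3 - x5 = 1.
The rest check out directly.

Satisfiable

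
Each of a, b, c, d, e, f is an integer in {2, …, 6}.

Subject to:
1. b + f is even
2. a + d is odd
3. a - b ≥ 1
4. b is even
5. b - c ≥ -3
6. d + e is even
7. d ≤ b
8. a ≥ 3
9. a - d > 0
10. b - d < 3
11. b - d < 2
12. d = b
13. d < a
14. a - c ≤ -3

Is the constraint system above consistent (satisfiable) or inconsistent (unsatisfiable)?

Constraints 3, 5, and 14 give a − b ≥ 1, b − c ≥ -3, c − a ≥ 3.
Adding all 3 inequalities: the left sides telescope to 0, and the right sides sum to 1 + (-3) + 3 = 1. So 0 ≥ 1, which is false.

Unsatisfiable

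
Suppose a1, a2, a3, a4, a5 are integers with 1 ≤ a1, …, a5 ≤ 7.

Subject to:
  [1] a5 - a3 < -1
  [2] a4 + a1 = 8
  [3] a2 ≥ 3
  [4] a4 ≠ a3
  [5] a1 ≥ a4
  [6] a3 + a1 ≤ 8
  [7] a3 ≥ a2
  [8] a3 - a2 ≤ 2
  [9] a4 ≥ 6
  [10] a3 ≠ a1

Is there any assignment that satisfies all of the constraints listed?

Unsatisfiable

From constraints 3 and 7: a3 ≥ a2 ≥ 3. From constraints 5 and 9: a1 ≥ a4 ≥ 6. Hence a3 + a1 ≥ 9. But constraint 6 requires a3 + a1 ≤ 8, and 8 < 9. Contradiction.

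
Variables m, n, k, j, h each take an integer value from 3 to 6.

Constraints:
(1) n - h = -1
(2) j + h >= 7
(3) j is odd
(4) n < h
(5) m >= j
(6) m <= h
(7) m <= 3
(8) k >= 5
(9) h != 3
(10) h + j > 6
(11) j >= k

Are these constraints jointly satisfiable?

Unsatisfiable

From constraints 8 and 11: j ≥ k and k ≥ 5, so j ≥ 5. From constraints 5 and 7: j ≤ m and m ≤ 3, so j ≤ 3. But 3 < 5, so no value of j works.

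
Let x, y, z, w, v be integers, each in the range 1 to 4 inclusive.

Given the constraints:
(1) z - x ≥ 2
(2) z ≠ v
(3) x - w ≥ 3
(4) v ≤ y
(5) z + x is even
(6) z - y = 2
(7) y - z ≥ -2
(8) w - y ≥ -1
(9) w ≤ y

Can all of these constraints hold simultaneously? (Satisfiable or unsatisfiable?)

Constraints 1, 3, 7, and 8 give w − y ≥ -1, y − z ≥ -2, z − x ≥ 2, x − w ≥ 3.
Adding all 4 inequalities: the left sides telescope to 0, and the right sides sum to (-1) + (-2) + 2 + 3 = 2. So 0 ≥ 2, which is false.

Unsatisfiable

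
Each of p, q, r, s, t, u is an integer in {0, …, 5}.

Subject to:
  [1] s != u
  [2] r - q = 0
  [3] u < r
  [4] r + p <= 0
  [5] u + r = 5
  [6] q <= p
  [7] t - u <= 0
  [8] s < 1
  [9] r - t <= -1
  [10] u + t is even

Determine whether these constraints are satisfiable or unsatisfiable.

Constraints 3, 7, and 9 give t ≤ u, u < r, r < t. Chaining: t ≤ u < r < t, which forces t < t — impossible.

Unsatisfiable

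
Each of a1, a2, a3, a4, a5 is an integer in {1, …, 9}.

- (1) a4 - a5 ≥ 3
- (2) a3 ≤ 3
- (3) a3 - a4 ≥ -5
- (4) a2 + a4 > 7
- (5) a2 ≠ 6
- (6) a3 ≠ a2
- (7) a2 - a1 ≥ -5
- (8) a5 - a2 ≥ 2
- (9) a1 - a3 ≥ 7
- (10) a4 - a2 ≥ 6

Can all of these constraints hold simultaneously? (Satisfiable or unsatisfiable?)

Constraints 1, 3, 7, 8, and 9 give a1 − a3 ≥ 7, a3 − a4 ≥ -5, a4 − a5 ≥ 3, a5 − a2 ≥ 2, a2 − a1 ≥ -5.
Adding all 5 inequalities: the left sides telescope to 0, and the right sides sum to 7 + (-5) + 3 + 2 + (-5) = 2. So 0 ≥ 2, which is false.

Unsatisfiable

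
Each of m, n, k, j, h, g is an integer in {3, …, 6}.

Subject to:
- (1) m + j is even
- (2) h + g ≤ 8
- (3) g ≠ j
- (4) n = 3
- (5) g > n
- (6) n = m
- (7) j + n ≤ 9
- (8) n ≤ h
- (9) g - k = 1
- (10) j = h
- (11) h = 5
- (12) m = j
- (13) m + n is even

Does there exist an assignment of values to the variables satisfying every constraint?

Unsatisfiable

Constraint 4 fixes n = 3 and constraint 11 fixes h = 5. Constraints 6, 10, and 12 give n = m = j = h, so n = h. But 3 ≠ 5 — contradiction.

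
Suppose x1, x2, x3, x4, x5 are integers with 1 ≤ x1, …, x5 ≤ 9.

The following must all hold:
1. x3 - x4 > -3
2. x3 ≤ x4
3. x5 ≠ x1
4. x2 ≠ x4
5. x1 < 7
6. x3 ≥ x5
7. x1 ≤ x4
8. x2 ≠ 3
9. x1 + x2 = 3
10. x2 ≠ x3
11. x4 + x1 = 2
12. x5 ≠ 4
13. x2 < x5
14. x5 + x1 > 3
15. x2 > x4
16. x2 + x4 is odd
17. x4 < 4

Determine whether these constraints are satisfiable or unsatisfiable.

Unsatisfiable

Constraints 2, 6, 13, and 15 give x3 ≤ x4, x4 < x2, x2 < x5, x5 ≤ x3. Chaining: x3 ≤ x4 < x2 < x5 ≤ x3, which forces x3 < x3 — impossible.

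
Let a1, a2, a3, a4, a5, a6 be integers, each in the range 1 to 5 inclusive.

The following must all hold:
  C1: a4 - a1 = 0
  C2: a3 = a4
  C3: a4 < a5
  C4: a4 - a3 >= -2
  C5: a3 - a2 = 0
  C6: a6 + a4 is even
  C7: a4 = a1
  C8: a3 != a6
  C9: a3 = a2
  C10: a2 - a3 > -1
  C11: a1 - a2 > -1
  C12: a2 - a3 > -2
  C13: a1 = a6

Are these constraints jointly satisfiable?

From constraints 2, 7, and 13, a3 = a4 = a1 = a6, so a3 = a6. But constraint 8 says a3 ≠ a6. Contradiction.

Unsatisfiable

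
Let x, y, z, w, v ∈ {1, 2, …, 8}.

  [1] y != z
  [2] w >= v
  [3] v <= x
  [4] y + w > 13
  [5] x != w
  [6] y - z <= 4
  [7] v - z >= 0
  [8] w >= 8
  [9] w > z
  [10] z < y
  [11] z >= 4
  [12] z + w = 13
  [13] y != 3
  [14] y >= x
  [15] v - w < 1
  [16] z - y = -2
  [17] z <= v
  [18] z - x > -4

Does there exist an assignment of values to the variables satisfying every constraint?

One satisfying assignment is x = 6, y = 7, z = 5, w = 8, v = 6.
For the less obvious constraints — constraint 4: y + w = 15; constraint 6: y - z = 2 — and the others hold by inspection.

Satisfiable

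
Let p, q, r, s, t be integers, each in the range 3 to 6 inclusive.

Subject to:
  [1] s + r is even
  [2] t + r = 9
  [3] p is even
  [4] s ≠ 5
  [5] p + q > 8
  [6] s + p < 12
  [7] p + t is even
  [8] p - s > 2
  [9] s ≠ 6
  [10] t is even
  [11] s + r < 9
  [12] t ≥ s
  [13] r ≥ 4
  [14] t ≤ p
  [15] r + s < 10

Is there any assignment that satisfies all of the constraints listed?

Satisfiable

One satisfying assignment is p = 6, q = 5, r = 5, s = 3, t = 4.
For the less obvious constraints — constraint 2: t + r = 9; constraint 5: p + q = 11; constraint 6: s + p = 9 — and the others hold by inspection.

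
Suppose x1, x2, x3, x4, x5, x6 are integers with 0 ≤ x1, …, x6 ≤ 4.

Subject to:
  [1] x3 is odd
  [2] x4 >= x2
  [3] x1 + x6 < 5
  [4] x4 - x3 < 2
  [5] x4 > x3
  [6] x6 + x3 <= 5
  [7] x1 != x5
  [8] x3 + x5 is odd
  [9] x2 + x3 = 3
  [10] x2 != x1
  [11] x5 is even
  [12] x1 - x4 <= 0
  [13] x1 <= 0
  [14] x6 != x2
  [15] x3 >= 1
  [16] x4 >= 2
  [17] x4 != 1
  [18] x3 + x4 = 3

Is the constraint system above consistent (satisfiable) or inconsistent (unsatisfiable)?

The assignment x1 = 0, x2 = 2, x3 = 1, x4 = 2, x5 = 4, x6 = 4 works:
  constraint 3 holds since x1 + x6 = 4.
  constraint 4 holds since x4 - x3 = 1.
  constraint 6 holds since x6 + x3 = 5.
The rest check out directly.

Satisfiable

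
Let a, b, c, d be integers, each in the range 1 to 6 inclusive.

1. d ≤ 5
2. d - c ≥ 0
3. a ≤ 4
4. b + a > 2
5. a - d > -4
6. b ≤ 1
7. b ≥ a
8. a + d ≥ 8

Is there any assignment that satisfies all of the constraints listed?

From constraints 6 and 7: a ≤ b ≤ 1. From constraint 1: d ≤ 5. Hence a + d ≤ 6. But constraint 8 requires a + d ≥ 8, and 8 > 6. Contradiction.

Unsatisfiable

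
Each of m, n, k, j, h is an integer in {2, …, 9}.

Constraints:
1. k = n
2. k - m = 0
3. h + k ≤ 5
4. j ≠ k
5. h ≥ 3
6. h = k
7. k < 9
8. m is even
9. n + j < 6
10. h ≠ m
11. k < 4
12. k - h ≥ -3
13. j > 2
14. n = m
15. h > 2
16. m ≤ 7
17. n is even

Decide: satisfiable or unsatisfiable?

From constraints 1, 6, and 14, h = k = n = m, so h = m. But constraint 10 says h ≠ m. Contradiction.

Unsatisfiable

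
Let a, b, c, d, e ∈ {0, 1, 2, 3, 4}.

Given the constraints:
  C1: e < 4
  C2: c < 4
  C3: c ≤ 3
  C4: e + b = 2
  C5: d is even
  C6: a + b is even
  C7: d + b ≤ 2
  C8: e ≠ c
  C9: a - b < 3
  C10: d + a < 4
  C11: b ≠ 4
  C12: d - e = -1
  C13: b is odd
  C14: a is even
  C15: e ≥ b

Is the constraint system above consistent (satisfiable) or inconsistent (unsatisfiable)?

Constraint 14 makes a even and constraint 13 makes b odd, so a + b must be odd. Constraint 6 says a + b is even — contradiction.

Unsatisfiable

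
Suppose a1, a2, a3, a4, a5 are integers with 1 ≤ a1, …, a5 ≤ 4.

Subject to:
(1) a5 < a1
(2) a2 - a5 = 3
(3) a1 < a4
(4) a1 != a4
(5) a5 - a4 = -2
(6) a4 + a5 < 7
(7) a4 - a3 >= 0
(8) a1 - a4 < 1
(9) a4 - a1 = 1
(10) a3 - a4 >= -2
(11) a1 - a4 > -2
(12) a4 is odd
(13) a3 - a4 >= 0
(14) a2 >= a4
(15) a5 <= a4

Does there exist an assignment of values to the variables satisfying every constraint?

Satisfiable

Setting (a1, a2, a3, a4, a5) = (2, 4, 3, 3, 1) satisfies everything: constraint 2: a2 - a5 = 3; constraint 5: a5 - a4 = -2, and the others follow.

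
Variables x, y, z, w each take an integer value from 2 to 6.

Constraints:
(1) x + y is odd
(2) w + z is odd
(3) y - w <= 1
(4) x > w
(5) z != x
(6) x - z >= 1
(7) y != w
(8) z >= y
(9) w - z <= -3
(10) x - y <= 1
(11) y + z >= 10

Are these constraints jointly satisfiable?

Constraints 3, 6, 9, and 10 give x − z ≥ 1, z − w ≥ 3, w − y ≥ -1, y − x ≥ -1.
Adding all 4 inequalities: the left sides telescope to 0, and the right sides sum to 1 + 3 + (-1) + (-1) = 2. So 0 ≥ 2, which is false.

Unsatisfiable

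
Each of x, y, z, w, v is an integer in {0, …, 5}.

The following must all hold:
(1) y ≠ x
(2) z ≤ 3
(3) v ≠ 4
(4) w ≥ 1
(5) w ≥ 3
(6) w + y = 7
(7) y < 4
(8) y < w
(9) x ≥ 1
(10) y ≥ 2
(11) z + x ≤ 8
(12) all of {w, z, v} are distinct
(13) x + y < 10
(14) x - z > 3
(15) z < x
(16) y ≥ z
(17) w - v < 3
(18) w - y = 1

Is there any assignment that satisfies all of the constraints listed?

Setting (x, y, z, w, v) = (5, 3, 1, 4, 3) satisfies everything: constraint 6: w + y = 7; constraint 11: z + x = 6, and the others follow.

Satisfiable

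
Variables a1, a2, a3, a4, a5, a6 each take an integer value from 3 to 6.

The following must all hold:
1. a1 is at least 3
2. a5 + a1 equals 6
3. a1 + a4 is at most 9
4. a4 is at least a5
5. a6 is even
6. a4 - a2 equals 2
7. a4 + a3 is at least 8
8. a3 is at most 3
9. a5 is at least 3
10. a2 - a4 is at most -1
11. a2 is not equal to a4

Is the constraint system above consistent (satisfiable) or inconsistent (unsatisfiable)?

Take a1 = 3, a2 = 3, a3 = 3, a4 = 5, a5 = 3, a6 = 6. Then constraint 2: a5 + a1 = 6; constraint 3: a1 + a4 = 8; constraint 6: a4 - a2 = 2, and every other listed constraint is also met.

Satisfiable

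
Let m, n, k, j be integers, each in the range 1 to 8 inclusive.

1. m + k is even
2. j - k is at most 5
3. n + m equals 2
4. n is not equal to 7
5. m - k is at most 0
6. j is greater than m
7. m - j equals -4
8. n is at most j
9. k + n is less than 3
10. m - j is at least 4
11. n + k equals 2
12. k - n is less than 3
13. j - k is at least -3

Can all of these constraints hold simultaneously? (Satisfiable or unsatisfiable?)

Constraints 5, 10, and 13 give m − j ≥ 4, j − k ≥ -3, k − m ≥ 0.
Adding all 3 inequalities: the left sides telescope to 0, and the right sides sum to 4 + (-3) + 0 = 1. So 0 ≥ 1, which is false.

Unsatisfiable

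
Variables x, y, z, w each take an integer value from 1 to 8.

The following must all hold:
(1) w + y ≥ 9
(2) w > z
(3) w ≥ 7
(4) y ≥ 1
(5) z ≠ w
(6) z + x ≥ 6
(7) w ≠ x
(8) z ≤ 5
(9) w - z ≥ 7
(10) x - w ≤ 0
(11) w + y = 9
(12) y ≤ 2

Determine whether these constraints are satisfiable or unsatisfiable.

The assignment x = 7, y = 1, z = 1, w = 8 works:
  constraint 1 holds since w + y = 9.
  constraint 6 holds since z + x = 8.
  constraint 9 holds since w - z = 7.
The rest check out directly.

Satisfiable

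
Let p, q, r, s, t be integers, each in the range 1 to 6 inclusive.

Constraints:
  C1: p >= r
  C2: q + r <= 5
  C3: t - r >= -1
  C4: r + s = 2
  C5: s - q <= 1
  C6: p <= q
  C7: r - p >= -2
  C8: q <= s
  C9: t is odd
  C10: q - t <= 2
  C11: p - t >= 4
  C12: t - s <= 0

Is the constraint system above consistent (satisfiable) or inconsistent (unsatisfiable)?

Unsatisfiable

Constraints 3, 7, and 11 give t − r ≥ -1, r − p ≥ -2, p − t ≥ 4.
Adding all 3 inequalities: the left sides telescope to 0, and the right sides sum to (-1) + (-2) + 4 = 1. So 0 ≥ 1, which is false.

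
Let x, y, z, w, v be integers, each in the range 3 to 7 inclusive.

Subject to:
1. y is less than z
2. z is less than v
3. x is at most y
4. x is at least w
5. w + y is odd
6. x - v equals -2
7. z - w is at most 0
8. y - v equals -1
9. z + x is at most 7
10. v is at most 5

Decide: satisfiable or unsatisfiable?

Constraints 1, 3, 4, and 7 give z ≤ w, w ≤ x, x ≤ y, y < z. Chaining: z ≤ w ≤ x ≤ y < z, which forces z < z — impossible.

Unsatisfiable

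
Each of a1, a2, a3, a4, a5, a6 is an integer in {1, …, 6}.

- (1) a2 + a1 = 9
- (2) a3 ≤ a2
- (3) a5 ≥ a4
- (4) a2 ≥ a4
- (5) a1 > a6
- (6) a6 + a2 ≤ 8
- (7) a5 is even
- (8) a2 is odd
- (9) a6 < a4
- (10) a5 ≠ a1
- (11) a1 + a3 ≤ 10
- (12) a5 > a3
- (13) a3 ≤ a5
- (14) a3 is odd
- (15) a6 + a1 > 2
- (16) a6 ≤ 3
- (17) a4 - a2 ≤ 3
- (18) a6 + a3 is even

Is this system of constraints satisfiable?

Satisfiable

Setting (a1, a2, a3, a4, a5, a6) = (4, 5, 5, 5, 6, 1) satisfies everything: constraint 1: a2 + a1 = 9; constraint 6: a6 + a2 = 6; constraint 11: a1 + a3 = 9, and the others follow.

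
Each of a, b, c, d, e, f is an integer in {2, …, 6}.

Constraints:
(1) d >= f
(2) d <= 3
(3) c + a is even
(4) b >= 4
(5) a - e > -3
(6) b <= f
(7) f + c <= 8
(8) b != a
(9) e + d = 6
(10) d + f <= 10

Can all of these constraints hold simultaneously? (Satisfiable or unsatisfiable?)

From constraints 4 and 6: f ≥ b and b ≥ 4, so f ≥ 4. From constraints 1 and 2: f ≤ d and d ≤ 3, so f ≤ 3. But 3 < 4, so no value of f works.

Unsatisfiable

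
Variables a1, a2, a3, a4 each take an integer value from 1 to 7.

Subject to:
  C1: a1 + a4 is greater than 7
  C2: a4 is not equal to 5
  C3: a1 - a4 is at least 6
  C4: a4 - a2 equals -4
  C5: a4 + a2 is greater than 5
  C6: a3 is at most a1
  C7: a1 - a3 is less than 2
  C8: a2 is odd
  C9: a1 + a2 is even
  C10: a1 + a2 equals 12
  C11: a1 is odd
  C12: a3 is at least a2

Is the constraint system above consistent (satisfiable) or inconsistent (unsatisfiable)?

Try a1 = 7, a2 = 5, a3 = 7, a4 = 1.
Check constraint 1: a1 + a4 = 8; constraint 3: a1 - a4 = 6; constraint 4: a4 - a2 = -4. The remaining constraints are straightforward to verify.

Satisfiable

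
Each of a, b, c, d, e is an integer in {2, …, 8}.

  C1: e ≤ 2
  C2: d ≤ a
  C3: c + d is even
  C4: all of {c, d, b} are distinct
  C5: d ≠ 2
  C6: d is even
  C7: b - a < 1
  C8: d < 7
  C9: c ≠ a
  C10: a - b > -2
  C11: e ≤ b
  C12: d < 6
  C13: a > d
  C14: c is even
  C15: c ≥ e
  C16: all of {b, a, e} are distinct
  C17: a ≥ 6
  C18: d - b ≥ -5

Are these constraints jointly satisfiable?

Satisfiable

The assignment a = 8, b = 7, c = 2, d = 4, e = 2 works:
  constraint 7 holds since b - a = -1.
  constraint 10 holds since a - b = 1.
The rest check out directly.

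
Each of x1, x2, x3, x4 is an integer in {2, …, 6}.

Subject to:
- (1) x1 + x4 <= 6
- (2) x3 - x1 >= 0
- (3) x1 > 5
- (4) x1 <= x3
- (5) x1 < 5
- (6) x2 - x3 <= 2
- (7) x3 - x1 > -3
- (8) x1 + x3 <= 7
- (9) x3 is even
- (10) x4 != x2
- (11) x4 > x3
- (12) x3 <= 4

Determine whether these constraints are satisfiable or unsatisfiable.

From constraint 3: x1 ≥ 6. From constraints 4 and 12: x1 ≤ x3 and x3 ≤ 4, so x1 ≤ 4. But 4 < 6, so no value of x1 works.

Unsatisfiable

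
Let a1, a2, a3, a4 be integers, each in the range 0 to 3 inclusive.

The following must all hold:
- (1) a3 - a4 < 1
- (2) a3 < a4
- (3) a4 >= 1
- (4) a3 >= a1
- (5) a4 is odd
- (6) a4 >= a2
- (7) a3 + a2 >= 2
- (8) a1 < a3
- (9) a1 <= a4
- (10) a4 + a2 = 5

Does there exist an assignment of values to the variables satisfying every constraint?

One satisfying assignment is a1 = 0, a2 = 2, a3 = 1, a4 = 3.
For the less obvious constraints — constraint 1: a3 - a4 = -2; constraint 7: a3 + a2 = 3; constraint 10: a4 + a2 = 5 — and the others hold by inspection.

Satisfiable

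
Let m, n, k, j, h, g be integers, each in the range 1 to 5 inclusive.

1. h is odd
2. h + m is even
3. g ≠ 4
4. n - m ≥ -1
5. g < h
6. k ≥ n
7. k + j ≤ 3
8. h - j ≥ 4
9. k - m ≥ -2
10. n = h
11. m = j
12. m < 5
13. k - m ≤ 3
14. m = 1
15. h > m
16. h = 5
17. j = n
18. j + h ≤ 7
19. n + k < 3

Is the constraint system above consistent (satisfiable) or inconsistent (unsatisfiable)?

Unsatisfiable

Constraint 14 fixes m = 1 and constraint 16 fixes h = 5. Constraints 10, 11, and 17 give m = j = n = h, so m = h. But 1 ≠ 5 — contradiction.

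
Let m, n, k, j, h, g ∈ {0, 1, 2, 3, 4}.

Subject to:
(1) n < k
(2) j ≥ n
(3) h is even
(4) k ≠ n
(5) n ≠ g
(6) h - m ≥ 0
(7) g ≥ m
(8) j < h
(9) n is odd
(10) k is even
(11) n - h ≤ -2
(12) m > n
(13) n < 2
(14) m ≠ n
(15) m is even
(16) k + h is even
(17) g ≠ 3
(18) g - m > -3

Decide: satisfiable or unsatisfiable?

Satisfiable

Setting (m, n, k, j, h, g) = (4, 1, 4, 2, 4, 4) satisfies everything: constraint 6: h - m = 0; constraint 11: n - h = -3, and the others follow.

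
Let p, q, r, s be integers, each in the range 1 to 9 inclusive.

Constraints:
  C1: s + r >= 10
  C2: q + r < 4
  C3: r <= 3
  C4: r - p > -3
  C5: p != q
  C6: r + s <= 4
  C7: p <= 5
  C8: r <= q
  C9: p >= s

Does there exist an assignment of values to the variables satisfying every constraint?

From constraints 7 and 9: s ≤ p ≤ 5. From constraint 3: r ≤ 3. Hence s + r ≤ 8. But constraint 1 requires s + r ≥ 10, and 10 > 8. Contradiction.

Unsatisfiable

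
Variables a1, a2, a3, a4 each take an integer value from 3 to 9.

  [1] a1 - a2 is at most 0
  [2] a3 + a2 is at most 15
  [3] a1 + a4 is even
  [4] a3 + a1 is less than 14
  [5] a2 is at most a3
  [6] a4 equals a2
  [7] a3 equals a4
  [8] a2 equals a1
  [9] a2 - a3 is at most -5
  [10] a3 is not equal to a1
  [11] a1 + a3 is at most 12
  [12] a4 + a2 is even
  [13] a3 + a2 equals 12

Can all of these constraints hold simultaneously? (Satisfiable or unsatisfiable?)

Unsatisfiable

From constraints 6, 7, and 8, a3 = a4 = a2 = a1, so a3 = a1. But constraint 10 says a3 ≠ a1. Contradiction.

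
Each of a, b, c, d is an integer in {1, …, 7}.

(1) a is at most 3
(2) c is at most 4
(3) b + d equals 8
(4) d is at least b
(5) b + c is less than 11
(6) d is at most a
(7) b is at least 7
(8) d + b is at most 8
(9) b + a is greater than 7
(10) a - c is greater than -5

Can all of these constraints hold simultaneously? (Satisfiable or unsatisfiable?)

From constraints 4 and 7: d ≥ b and b ≥ 7, so d ≥ 7. From constraints 1 and 6: d ≤ a and a ≤ 3, so d ≤ 3. But 3 < 7, so no value of d works.

Unsatisfiable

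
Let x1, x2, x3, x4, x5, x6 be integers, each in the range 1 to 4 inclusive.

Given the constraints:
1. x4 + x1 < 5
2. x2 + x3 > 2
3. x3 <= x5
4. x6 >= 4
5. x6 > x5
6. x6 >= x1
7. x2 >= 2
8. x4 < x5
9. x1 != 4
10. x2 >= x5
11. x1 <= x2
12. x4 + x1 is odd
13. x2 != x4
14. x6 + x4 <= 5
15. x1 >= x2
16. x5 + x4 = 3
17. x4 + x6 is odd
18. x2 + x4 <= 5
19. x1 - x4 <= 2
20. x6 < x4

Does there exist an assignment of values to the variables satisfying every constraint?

Constraints 6, 8, 10, 15, and 20 give x2 ≤ x1, x1 ≤ x6, x6 < x4, x4 < x5, x5 ≤ x2. Chaining: x2 ≤ x1 ≤ x6 < x4 < x5 ≤ x2, which forces x2 < x2 — impossible.

Unsatisfiable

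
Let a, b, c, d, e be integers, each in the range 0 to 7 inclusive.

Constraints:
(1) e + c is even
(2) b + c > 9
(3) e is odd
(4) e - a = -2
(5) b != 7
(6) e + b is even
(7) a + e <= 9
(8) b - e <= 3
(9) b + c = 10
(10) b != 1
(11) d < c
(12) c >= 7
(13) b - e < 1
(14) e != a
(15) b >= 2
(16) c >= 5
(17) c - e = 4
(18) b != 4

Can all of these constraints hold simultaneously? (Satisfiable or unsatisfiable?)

Satisfiable

Take a = 5, b = 3, c = 7, d = 5, e = 3. Then constraint 2: b + c = 10; constraint 4: e - a = -2, and every other listed constraint is also met.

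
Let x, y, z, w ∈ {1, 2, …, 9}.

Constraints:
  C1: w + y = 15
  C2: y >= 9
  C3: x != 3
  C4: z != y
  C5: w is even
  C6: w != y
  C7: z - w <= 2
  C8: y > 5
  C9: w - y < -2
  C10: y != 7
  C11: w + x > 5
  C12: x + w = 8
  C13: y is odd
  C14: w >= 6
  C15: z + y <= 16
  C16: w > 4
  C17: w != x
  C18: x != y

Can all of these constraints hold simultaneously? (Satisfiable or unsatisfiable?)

Satisfiable

The assignment x = 2, y = 9, z = 5, w = 6 works:
  constraint 1 holds since w + y = 15.
  constraint 7 holds since z - w = -1.
The rest check out directly.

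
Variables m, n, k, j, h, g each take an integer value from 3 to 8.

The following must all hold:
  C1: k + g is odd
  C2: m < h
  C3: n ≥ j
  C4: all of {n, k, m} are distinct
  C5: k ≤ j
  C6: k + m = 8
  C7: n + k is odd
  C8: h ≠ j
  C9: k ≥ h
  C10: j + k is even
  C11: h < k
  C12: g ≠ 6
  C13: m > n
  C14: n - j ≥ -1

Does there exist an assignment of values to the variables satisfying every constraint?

Unsatisfiable

Constraints 2, 3, 5, 11, and 13 give n < m, m < h, h < k, k ≤ j, j ≤ n. Chaining: n < m < h < k ≤ j ≤ n, which forces n < n — impossible.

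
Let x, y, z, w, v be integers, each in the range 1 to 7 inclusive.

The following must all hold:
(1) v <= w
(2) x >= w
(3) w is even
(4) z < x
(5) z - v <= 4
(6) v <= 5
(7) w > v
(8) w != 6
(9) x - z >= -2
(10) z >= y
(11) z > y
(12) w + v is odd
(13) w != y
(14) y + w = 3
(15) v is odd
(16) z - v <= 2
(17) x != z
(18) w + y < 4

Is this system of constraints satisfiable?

Take x = 3, y = 1, z = 2, w = 2, v = 1. Then constraint 5: z - v = 1; constraint 9: x - z = 1; constraint 14: y + w = 3, and every other listed constraint is also met.

Satisfiable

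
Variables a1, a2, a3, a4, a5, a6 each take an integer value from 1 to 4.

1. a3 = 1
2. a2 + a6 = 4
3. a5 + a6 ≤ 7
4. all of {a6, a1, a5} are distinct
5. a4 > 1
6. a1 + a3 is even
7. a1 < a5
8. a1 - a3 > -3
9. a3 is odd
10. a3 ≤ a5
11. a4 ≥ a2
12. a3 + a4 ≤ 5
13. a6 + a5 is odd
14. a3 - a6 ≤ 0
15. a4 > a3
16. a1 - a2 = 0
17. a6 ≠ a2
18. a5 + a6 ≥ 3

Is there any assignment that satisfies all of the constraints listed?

Satisfiable

Take a1 = 1, a2 = 1, a3 = 1, a4 = 2, a5 = 2, a6 = 3. Then constraint 2: a2 + a6 = 4; constraint 3: a5 + a6 = 5, and every other listed constraint is also met.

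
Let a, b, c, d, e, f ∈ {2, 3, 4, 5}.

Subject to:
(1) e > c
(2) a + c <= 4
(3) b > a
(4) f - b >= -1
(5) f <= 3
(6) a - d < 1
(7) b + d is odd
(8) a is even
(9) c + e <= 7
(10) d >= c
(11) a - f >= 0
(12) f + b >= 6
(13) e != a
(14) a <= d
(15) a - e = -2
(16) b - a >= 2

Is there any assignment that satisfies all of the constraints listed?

Unsatisfiable

Constraints 4, 11, and 16 give f − b ≥ -1, b − a ≥ 2, a − f ≥ 0.
Adding all 3 inequalities: the left sides telescope to 0, and the right sides sum to (-1) + 2 + 0 = 1. So 0 ≥ 1, which is false.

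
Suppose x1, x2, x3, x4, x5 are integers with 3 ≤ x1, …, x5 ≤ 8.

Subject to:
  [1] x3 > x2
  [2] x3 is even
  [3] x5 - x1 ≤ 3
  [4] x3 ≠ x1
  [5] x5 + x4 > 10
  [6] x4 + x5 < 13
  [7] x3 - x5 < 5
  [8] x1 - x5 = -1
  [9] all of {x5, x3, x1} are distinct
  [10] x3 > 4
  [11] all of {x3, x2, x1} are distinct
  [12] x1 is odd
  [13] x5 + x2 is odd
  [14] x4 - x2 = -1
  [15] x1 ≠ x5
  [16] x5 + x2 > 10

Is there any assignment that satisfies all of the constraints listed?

Satisfiable

One satisfying assignment is x1 = 5, x2 = 7, x3 = 8, x4 = 6, x5 = 6.
For the less obvious constraints — constraint 3: x5 - x1 = 1; constraint 5: x5 + x4 = 12; constraint 6: x4 + x5 = 12 — and the others hold by inspection.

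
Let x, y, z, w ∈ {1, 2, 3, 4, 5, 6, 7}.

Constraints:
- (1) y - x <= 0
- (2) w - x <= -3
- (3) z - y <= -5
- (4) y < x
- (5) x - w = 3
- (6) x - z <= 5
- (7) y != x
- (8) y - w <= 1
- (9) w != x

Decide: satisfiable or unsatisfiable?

Constraints 2, 3, 6, and 8 give y − z ≥ 5, z − x ≥ -5, x − w ≥ 3, w − y ≥ -1.
Adding all 4 inequalities: the left sides telescope to 0, and the right sides sum to 5 + (-5) + 3 + (-1) = 2. So 0 ≥ 2, which is false.

Unsatisfiable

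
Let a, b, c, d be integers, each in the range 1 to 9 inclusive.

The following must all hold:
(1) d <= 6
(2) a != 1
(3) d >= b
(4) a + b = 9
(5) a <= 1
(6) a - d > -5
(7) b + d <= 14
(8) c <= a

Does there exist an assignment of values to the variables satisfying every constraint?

Unsatisfiable

From constraint 5: a ≤ 1. From constraints 1 and 3: b ≤ d ≤ 6. Hence a + b ≤ 7. But constraint 4 requires a + b = 9, and 9 > 7. Contradiction.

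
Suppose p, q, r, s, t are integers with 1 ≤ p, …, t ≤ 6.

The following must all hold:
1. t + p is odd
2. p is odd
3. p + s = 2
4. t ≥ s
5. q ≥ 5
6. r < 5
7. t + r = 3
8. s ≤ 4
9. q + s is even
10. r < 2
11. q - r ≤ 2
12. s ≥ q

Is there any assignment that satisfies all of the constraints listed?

From constraints 5 and 12: s ≥ q and q ≥ 5, so s ≥ 5. From constraint 8: s ≤ 4. But 4 < 5, so no value of s works.

Unsatisfiable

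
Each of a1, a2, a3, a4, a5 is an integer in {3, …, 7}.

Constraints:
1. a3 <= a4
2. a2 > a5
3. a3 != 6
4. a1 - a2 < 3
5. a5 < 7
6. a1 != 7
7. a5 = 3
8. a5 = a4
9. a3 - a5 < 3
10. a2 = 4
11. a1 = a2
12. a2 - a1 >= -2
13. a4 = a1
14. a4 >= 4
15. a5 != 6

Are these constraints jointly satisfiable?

Constraint 7 fixes a5 = 3 and constraint 10 fixes a2 = 4. Constraints 8, 11, and 13 give a5 = a4 = a1 = a2, so a5 = a2. But 3 ≠ 4 — contradiction.

Unsatisfiable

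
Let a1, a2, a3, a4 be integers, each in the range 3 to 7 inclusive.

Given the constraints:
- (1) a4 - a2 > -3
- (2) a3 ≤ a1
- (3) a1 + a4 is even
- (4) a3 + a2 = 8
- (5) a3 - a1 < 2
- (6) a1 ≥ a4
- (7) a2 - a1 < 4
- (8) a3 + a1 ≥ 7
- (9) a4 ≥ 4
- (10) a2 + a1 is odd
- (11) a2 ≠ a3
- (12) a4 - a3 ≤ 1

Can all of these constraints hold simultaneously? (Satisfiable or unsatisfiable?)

Satisfiable

Setting (a1, a2, a3, a4) = (4, 5, 3, 4) satisfies everything: constraint 1: a4 - a2 = -1; constraint 4: a3 + a2 = 8; constraint 5: a3 - a1 = -1, and the others follow.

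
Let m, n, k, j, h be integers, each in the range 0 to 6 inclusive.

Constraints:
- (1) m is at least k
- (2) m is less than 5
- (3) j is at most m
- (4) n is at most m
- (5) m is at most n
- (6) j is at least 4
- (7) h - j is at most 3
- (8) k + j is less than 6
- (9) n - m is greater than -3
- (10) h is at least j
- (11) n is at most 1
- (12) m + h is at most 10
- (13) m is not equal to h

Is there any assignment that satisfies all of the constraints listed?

From constraints 3 and 6: m ≥ j and j ≥ 4, so m ≥ 4. From constraints 5 and 11: m ≤ n and n ≤ 1, so m ≤ 1. But 1 < 4, so no value of m works.

Unsatisfiable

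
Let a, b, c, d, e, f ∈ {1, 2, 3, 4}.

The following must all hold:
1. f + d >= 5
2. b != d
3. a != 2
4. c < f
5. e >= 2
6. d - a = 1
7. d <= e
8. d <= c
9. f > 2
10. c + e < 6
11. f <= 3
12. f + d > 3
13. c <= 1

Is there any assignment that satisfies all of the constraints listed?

From constraint 11: f ≤ 3. From constraints 8 and 13: d ≤ c ≤ 1. Hence f + d ≤ 4. But constraint 1 requires f + d ≥ 5, and 5 > 4. Contradiction.

Unsatisfiable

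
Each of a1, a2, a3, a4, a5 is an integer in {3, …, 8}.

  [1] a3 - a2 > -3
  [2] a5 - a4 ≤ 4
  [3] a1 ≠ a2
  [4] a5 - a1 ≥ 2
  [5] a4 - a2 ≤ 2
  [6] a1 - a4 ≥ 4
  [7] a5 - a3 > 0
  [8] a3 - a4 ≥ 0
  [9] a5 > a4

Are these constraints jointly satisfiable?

Constraints 2, 4, and 6 give a1 − a4 ≥ 4, a4 − a5 ≥ -4, a5 − a1 ≥ 2.
Adding all 3 inequalities: the left sides telescope to 0, and the right sides sum to 4 + (-4) + 2 = 2. So 0 ≥ 2, which is false.

Unsatisfiable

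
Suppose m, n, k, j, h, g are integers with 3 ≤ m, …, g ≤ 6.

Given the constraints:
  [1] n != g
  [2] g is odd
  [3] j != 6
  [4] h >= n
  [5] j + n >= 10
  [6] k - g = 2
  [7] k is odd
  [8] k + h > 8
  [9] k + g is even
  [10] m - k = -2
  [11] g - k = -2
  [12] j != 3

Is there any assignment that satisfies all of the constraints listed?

Satisfiable

One satisfying assignment is m = 3, n = 5, k = 5, j = 5, h = 5, g = 3.
For the less obvious constraints — constraint 5: j + n = 10; constraint 6: k - g = 2 — and the others hold by inspection.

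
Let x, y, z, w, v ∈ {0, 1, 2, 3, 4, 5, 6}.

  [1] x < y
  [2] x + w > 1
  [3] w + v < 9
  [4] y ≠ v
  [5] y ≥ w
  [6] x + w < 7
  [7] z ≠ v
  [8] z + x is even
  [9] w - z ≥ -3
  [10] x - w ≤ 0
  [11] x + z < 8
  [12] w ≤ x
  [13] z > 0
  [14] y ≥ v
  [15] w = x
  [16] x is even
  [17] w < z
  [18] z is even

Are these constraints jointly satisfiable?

Satisfiable

Take x = 2, y = 6, z = 4, w = 2, v = 5. Then constraint 2: x + w = 4; constraint 3: w + v = 7; constraint 6: x + w = 4, and every other listed constraint is also met.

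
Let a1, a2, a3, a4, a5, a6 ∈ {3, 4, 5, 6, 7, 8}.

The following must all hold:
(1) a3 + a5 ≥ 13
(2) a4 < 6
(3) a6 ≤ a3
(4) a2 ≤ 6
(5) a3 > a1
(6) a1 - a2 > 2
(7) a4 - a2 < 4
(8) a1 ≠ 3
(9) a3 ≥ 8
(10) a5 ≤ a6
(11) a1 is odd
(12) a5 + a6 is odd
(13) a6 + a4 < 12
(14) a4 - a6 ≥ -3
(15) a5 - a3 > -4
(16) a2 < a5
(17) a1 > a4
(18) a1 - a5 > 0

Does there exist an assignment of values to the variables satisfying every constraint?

Setting (a1, a2, a3, a4, a5, a6) = (7, 3, 8, 5, 5, 6) satisfies everything: constraint 1: a3 + a5 = 13; constraint 6: a1 - a2 = 4, and the others follow.

Satisfiable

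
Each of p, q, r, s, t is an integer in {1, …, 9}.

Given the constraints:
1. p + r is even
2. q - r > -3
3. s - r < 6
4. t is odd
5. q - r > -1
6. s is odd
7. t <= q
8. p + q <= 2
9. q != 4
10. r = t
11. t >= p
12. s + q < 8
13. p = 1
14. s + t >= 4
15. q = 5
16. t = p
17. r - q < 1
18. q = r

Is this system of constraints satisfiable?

Constraint 15 fixes q = 5 and constraint 13 fixes p = 1. Constraints 10, 16, and 18 give q = r = t = p, so q = p. But 5 ≠ 1 — contradiction.

Unsatisfiable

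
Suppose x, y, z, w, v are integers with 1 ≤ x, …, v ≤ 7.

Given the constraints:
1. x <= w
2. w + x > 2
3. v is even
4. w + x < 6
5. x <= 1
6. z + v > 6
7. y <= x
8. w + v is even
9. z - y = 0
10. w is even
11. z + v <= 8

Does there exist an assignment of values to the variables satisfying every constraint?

Satisfiable

Try x = 1, y = 1, z = 1, w = 4, v = 6.
Check constraint 2: w + x = 5; constraint 4: w + x = 5; constraint 6: z + v = 7. The remaining constraints are straightforward to verify.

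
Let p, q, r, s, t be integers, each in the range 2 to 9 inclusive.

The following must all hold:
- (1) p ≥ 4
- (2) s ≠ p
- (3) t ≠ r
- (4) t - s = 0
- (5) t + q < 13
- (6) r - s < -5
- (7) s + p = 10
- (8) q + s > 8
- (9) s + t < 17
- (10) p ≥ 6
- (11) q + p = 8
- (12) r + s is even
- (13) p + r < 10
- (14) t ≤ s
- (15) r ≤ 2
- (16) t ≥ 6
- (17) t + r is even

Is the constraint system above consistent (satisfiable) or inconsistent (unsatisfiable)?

From constraints 14 and 16: s ≥ t ≥ 6. From constraint 10: p ≥ 6. Hence s + p ≥ 12. But constraint 7 requires s + p = 10, and 10 < 12. Contradiction.

Unsatisfiable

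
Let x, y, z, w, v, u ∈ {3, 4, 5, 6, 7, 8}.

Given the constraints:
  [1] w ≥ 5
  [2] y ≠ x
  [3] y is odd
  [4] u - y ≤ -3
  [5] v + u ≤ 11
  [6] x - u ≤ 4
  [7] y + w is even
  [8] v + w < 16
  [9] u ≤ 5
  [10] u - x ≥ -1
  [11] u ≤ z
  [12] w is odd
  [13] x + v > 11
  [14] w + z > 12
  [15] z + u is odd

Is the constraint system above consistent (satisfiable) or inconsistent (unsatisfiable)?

Satisfiable

Take x = 5, y = 7, z = 7, w = 7, v = 7, u = 4. Then constraint 4: u - y = -3; constraint 5: v + u = 11; constraint 6: x - u = 1, and every other listed constraint is also met.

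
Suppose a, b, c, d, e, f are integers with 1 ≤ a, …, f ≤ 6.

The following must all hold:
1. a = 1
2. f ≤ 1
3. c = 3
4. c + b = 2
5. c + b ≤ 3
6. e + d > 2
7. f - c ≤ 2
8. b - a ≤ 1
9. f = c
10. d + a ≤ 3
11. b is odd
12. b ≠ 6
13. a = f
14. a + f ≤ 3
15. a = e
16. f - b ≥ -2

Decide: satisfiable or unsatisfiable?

Constraint 1 fixes a = 1 and constraint 3 fixes c = 3. Constraints 9 and 13 give a = f = c, so a = c. But 1 ≠ 3 — contradiction.

Unsatisfiable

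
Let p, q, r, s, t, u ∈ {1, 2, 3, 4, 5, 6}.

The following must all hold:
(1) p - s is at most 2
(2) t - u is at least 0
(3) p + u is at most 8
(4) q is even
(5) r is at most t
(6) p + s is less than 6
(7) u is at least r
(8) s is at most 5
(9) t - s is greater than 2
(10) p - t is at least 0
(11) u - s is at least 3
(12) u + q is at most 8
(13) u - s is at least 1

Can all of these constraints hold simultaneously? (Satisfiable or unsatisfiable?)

Constraints 1, 2, 10, and 11 give p − t ≥ 0, t − u ≥ 0, u − s ≥ 3, s − p ≥ -2.
Adding all 4 inequalities: the left sides telescope to 0, and the right sides sum to 0 + 0 + 3 + (-2) = 1. So 0 ≥ 1, which is false.

Unsatisfiable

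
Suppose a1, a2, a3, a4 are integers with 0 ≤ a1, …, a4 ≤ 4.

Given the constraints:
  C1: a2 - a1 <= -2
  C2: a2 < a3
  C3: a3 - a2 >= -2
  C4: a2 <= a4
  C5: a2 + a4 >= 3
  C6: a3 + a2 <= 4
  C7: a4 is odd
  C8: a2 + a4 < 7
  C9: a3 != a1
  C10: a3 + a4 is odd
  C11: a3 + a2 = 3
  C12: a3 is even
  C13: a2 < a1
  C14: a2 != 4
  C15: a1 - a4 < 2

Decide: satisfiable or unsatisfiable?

Satisfiable

The assignment a1 = 3, a2 = 1, a3 = 2, a4 = 3 works:
  constraint 1 holds since a2 - a1 = -2.
  constraint 3 holds since a3 - a2 = 1.
  constraint 5 holds since a2 + a4 = 4.
The rest check out directly.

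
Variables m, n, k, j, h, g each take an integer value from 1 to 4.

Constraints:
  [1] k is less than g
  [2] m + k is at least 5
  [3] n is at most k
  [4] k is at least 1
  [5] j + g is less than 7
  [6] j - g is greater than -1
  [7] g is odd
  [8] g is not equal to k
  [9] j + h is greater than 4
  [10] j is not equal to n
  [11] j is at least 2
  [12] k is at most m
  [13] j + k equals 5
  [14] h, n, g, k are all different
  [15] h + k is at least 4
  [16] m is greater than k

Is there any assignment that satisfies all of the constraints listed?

Satisfiable

Try m = 4, n = 1, k = 2, j = 3, h = 4, g = 3.
Check constraint 2: m + k = 6; constraint 5: j + g = 6; constraint 6: j - g = 0. The remaining constraints are straightforward to verify.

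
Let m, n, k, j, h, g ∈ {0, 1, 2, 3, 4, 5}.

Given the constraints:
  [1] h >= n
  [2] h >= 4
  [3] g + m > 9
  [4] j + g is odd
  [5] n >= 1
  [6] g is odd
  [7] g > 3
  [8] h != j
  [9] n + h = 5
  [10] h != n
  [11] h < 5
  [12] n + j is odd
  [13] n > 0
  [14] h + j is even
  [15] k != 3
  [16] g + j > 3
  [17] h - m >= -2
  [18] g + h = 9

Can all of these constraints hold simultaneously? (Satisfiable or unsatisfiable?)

Satisfiable

The assignment m = 5, n = 1, k = 0, j = 0, h = 4, g = 5 works:
  constraint 3 holds since g + m = 10.
  constraint 9 holds since n + h = 5.
The rest check out directly.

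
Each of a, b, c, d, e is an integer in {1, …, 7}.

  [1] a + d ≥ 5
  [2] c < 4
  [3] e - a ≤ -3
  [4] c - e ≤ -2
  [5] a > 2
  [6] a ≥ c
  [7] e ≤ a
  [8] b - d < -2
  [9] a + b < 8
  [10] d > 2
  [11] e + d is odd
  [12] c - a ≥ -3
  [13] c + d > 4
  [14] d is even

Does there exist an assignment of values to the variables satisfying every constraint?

Constraints 3, 4, and 12 give e − c ≥ 2, c − a ≥ -3, a − e ≥ 3.
Adding all 3 inequalities: the left sides telescope to 0, and the right sides sum to 2 + (-3) + 3 = 2. So 0 ≥ 2, which is false.

Unsatisfiable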